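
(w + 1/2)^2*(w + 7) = w^3 + 8*w^2 + 29*w/4 + 7/4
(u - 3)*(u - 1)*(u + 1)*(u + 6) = u^4 + 3*u^3 - 19*u^2 - 3*u + 18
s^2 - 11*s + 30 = (s - 6)*(s - 5)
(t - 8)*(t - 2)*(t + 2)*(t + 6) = t^4 - 2*t^3 - 52*t^2 + 8*t + 192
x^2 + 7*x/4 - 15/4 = (x - 5/4)*(x + 3)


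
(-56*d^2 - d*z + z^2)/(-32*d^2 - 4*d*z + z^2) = (7*d + z)/(4*d + z)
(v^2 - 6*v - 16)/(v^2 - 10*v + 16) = (v + 2)/(v - 2)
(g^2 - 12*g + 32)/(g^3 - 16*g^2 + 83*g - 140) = (g - 8)/(g^2 - 12*g + 35)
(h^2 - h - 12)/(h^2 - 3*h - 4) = (h + 3)/(h + 1)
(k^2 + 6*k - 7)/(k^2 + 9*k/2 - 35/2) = 2*(k - 1)/(2*k - 5)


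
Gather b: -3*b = -3*b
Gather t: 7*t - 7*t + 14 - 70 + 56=0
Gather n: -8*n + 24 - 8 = 16 - 8*n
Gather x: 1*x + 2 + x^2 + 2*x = x^2 + 3*x + 2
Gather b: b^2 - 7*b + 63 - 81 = b^2 - 7*b - 18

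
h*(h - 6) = h^2 - 6*h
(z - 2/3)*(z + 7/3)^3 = z^4 + 19*z^3/3 + 35*z^2/3 + 49*z/27 - 686/81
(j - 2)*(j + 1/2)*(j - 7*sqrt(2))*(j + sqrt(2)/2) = j^4 - 13*sqrt(2)*j^3/2 - 3*j^3/2 - 8*j^2 + 39*sqrt(2)*j^2/4 + 13*sqrt(2)*j/2 + 21*j/2 + 7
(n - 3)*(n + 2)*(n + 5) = n^3 + 4*n^2 - 11*n - 30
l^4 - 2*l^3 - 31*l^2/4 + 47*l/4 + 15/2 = (l - 3)*(l - 2)*(l + 1/2)*(l + 5/2)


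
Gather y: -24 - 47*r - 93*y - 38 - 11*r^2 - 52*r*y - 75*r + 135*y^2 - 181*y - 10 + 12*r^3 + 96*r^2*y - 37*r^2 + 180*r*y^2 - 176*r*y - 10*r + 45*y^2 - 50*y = 12*r^3 - 48*r^2 - 132*r + y^2*(180*r + 180) + y*(96*r^2 - 228*r - 324) - 72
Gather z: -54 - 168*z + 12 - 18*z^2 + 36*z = -18*z^2 - 132*z - 42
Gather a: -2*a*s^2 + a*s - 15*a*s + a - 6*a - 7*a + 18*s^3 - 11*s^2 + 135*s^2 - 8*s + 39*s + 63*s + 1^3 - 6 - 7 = a*(-2*s^2 - 14*s - 12) + 18*s^3 + 124*s^2 + 94*s - 12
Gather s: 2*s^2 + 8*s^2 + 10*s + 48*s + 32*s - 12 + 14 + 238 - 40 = 10*s^2 + 90*s + 200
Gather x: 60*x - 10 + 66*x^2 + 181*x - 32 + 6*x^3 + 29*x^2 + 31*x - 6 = 6*x^3 + 95*x^2 + 272*x - 48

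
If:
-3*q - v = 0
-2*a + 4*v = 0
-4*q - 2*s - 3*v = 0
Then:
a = 2*v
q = -v/3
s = -5*v/6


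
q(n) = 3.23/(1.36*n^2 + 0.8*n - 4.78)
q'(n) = 3.23*(-2.72*n - 0.8)/(1.36*n^2 + 0.8*n - 4.78)^2 = (-8.7856*n - 2.584)/(1.36*n^2 + 0.8*n - 4.78)^2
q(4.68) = 0.11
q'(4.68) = -0.05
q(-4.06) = 0.22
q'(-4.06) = 0.16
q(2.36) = 0.69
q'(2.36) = -1.06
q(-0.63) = -0.68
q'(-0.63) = 0.13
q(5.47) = 0.08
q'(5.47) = -0.03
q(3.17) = 0.28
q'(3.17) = -0.23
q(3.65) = 0.20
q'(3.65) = -0.13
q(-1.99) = -3.27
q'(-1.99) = 15.32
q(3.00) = 0.33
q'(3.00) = -0.30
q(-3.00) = 0.64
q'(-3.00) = 0.93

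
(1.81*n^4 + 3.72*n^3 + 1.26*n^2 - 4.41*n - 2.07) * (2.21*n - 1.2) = 4.0001*n^5 + 6.0492*n^4 - 1.6794*n^3 - 11.2581*n^2 + 0.7173*n + 2.484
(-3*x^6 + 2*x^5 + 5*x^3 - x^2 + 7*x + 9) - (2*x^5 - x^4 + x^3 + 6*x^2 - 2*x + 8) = -3*x^6 + x^4 + 4*x^3 - 7*x^2 + 9*x + 1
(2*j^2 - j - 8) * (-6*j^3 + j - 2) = -12*j^5 + 6*j^4 + 50*j^3 - 5*j^2 - 6*j + 16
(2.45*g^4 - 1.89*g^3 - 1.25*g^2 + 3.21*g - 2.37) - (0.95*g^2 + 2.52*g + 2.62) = 2.45*g^4 - 1.89*g^3 - 2.2*g^2 + 0.69*g - 4.99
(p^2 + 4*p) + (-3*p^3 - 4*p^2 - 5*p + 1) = -3*p^3 - 3*p^2 - p + 1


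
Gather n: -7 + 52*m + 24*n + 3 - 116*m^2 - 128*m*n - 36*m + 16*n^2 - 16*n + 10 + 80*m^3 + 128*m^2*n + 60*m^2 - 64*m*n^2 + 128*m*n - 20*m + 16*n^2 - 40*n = 80*m^3 - 56*m^2 - 4*m + n^2*(32 - 64*m) + n*(128*m^2 - 32) + 6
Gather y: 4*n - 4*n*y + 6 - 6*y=4*n + y*(-4*n - 6) + 6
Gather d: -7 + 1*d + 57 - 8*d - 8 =42 - 7*d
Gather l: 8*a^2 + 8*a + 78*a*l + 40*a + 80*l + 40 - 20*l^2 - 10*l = 8*a^2 + 48*a - 20*l^2 + l*(78*a + 70) + 40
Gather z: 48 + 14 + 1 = 63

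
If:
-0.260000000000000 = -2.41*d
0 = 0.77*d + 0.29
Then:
No Solution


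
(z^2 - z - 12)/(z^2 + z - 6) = (z - 4)/(z - 2)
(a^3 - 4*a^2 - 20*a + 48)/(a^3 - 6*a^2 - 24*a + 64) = (a - 6)/(a - 8)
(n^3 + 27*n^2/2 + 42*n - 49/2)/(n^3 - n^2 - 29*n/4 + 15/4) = 2*(n^2 + 14*n + 49)/(2*n^2 - n - 15)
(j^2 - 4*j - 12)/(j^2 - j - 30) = (j + 2)/(j + 5)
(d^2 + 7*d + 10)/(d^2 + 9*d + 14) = (d + 5)/(d + 7)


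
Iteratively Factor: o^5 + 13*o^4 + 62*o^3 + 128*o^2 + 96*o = (o + 4)*(o^4 + 9*o^3 + 26*o^2 + 24*o) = (o + 3)*(o + 4)*(o^3 + 6*o^2 + 8*o) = (o + 2)*(o + 3)*(o + 4)*(o^2 + 4*o) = (o + 2)*(o + 3)*(o + 4)^2*(o)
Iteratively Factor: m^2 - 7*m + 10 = (m - 5)*(m - 2)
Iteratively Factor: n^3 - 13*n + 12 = (n - 3)*(n^2 + 3*n - 4) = (n - 3)*(n - 1)*(n + 4)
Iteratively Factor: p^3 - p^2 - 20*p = (p - 5)*(p^2 + 4*p) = p*(p - 5)*(p + 4)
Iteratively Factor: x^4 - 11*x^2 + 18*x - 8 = (x + 4)*(x^3 - 4*x^2 + 5*x - 2) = (x - 2)*(x + 4)*(x^2 - 2*x + 1) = (x - 2)*(x - 1)*(x + 4)*(x - 1)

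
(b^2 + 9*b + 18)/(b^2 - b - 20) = (b^2 + 9*b + 18)/(b^2 - b - 20)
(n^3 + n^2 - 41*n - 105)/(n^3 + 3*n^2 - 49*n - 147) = (n + 5)/(n + 7)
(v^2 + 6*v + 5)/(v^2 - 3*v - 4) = (v + 5)/(v - 4)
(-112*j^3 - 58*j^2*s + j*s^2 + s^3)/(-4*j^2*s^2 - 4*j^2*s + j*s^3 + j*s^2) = (112*j^3 + 58*j^2*s - j*s^2 - s^3)/(j*s*(4*j*s + 4*j - s^2 - s))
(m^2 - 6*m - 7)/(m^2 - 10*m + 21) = (m + 1)/(m - 3)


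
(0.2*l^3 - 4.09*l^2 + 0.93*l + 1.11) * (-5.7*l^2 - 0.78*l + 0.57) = -1.14*l^5 + 23.157*l^4 - 1.9968*l^3 - 9.3837*l^2 - 0.3357*l + 0.6327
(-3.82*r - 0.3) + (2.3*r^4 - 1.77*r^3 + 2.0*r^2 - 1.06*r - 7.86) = 2.3*r^4 - 1.77*r^3 + 2.0*r^2 - 4.88*r - 8.16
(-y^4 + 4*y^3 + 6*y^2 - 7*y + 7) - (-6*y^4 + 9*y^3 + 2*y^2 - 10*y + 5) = 5*y^4 - 5*y^3 + 4*y^2 + 3*y + 2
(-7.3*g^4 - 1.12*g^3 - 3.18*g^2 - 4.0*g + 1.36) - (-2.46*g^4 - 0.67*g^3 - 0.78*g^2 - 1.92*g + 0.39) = -4.84*g^4 - 0.45*g^3 - 2.4*g^2 - 2.08*g + 0.97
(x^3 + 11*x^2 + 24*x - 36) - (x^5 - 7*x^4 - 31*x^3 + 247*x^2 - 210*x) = -x^5 + 7*x^4 + 32*x^3 - 236*x^2 + 234*x - 36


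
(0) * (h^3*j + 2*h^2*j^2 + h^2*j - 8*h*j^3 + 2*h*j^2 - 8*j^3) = 0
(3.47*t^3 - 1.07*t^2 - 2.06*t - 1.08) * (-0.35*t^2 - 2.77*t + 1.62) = -1.2145*t^5 - 9.2374*t^4 + 9.3063*t^3 + 4.3508*t^2 - 0.3456*t - 1.7496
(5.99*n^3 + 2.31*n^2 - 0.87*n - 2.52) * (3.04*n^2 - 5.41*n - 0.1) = 18.2096*n^5 - 25.3835*n^4 - 15.7409*n^3 - 3.1851*n^2 + 13.7202*n + 0.252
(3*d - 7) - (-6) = 3*d - 1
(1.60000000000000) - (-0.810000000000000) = 2.41000000000000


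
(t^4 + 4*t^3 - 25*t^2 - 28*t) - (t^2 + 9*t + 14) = t^4 + 4*t^3 - 26*t^2 - 37*t - 14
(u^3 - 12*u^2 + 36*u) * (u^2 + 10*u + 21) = u^5 - 2*u^4 - 63*u^3 + 108*u^2 + 756*u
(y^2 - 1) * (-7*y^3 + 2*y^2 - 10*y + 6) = -7*y^5 + 2*y^4 - 3*y^3 + 4*y^2 + 10*y - 6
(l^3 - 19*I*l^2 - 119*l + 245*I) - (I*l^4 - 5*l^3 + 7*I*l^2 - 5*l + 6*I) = -I*l^4 + 6*l^3 - 26*I*l^2 - 114*l + 239*I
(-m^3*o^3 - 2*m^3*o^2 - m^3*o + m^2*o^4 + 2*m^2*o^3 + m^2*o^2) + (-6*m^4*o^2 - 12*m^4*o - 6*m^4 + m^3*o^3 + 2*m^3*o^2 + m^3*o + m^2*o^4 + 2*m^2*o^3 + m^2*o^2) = -6*m^4*o^2 - 12*m^4*o - 6*m^4 + 2*m^2*o^4 + 4*m^2*o^3 + 2*m^2*o^2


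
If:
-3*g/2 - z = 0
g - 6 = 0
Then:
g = 6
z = -9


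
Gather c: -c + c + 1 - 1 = 0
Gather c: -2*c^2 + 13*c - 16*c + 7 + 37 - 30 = -2*c^2 - 3*c + 14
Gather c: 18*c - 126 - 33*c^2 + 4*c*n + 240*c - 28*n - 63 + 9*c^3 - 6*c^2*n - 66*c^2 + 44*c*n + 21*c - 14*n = 9*c^3 + c^2*(-6*n - 99) + c*(48*n + 279) - 42*n - 189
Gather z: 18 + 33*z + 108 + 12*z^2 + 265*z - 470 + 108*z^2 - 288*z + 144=120*z^2 + 10*z - 200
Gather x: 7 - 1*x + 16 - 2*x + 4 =27 - 3*x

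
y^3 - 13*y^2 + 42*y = y*(y - 7)*(y - 6)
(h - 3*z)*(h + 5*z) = h^2 + 2*h*z - 15*z^2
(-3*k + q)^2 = 9*k^2 - 6*k*q + q^2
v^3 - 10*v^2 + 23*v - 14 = (v - 7)*(v - 2)*(v - 1)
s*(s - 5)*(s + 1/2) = s^3 - 9*s^2/2 - 5*s/2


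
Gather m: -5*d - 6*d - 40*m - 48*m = -11*d - 88*m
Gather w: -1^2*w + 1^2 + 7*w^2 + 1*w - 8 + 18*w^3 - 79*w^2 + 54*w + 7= 18*w^3 - 72*w^2 + 54*w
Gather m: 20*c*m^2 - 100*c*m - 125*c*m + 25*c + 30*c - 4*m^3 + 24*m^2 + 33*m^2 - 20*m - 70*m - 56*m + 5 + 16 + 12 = 55*c - 4*m^3 + m^2*(20*c + 57) + m*(-225*c - 146) + 33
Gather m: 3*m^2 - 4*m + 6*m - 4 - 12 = 3*m^2 + 2*m - 16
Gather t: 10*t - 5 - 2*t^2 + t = -2*t^2 + 11*t - 5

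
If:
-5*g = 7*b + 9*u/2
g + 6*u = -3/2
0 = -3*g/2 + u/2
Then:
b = 111/532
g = -3/38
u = -9/38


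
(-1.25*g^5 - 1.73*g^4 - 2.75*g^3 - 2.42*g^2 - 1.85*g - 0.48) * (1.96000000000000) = -2.45*g^5 - 3.3908*g^4 - 5.39*g^3 - 4.7432*g^2 - 3.626*g - 0.9408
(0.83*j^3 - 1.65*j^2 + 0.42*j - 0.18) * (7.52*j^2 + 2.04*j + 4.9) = 6.2416*j^5 - 10.7148*j^4 + 3.8594*j^3 - 8.5818*j^2 + 1.6908*j - 0.882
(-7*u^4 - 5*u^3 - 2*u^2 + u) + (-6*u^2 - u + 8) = -7*u^4 - 5*u^3 - 8*u^2 + 8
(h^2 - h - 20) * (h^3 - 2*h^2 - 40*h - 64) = h^5 - 3*h^4 - 58*h^3 + 16*h^2 + 864*h + 1280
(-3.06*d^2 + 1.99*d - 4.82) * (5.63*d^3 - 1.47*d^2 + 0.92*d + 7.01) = -17.2278*d^5 + 15.7019*d^4 - 32.8771*d^3 - 12.5344*d^2 + 9.5155*d - 33.7882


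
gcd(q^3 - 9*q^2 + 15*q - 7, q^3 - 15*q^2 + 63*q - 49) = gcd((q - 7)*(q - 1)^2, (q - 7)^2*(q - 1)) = q^2 - 8*q + 7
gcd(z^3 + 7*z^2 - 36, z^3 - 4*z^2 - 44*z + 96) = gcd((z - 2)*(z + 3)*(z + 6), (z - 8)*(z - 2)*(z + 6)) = z^2 + 4*z - 12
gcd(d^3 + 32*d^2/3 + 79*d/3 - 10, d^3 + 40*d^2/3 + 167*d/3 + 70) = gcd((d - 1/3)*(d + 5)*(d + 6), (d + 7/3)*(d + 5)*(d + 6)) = d^2 + 11*d + 30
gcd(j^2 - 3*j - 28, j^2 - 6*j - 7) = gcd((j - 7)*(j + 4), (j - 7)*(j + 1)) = j - 7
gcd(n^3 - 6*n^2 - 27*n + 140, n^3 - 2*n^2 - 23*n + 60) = n^2 + n - 20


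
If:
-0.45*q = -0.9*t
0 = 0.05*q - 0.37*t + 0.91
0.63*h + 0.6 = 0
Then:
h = -0.95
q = 6.74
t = 3.37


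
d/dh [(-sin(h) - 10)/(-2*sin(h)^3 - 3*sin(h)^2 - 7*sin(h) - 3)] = (-63*sin(h) + sin(3*h) + 63*cos(h)^2 - 130)*cos(h)/((2*sin(h) + 1)^2*(sin(h) - cos(h)^2 + 4)^2)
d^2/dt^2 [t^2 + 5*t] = 2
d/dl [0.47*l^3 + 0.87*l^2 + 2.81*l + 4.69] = 1.41*l^2 + 1.74*l + 2.81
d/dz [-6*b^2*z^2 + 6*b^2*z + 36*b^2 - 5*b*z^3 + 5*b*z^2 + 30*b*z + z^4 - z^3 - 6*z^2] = -12*b^2*z + 6*b^2 - 15*b*z^2 + 10*b*z + 30*b + 4*z^3 - 3*z^2 - 12*z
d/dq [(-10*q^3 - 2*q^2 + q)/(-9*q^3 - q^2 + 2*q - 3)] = (-8*q^4 - 22*q^3 + 87*q^2 + 12*q - 3)/(81*q^6 + 18*q^5 - 35*q^4 + 50*q^3 + 10*q^2 - 12*q + 9)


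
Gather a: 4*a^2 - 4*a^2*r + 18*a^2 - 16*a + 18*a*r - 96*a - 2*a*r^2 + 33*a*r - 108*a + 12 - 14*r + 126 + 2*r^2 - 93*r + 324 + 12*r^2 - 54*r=a^2*(22 - 4*r) + a*(-2*r^2 + 51*r - 220) + 14*r^2 - 161*r + 462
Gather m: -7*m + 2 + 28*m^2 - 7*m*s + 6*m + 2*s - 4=28*m^2 + m*(-7*s - 1) + 2*s - 2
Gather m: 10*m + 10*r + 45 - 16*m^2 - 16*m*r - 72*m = -16*m^2 + m*(-16*r - 62) + 10*r + 45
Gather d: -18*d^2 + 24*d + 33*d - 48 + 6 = -18*d^2 + 57*d - 42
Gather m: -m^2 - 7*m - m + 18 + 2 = -m^2 - 8*m + 20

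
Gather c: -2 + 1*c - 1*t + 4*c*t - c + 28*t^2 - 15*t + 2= 4*c*t + 28*t^2 - 16*t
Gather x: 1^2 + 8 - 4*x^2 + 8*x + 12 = -4*x^2 + 8*x + 21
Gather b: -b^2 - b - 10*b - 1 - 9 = -b^2 - 11*b - 10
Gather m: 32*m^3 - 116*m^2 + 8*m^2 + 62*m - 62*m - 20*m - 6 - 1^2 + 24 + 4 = 32*m^3 - 108*m^2 - 20*m + 21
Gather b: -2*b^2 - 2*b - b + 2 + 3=-2*b^2 - 3*b + 5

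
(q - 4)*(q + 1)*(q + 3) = q^3 - 13*q - 12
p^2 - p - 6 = (p - 3)*(p + 2)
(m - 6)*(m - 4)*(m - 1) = m^3 - 11*m^2 + 34*m - 24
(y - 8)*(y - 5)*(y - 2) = y^3 - 15*y^2 + 66*y - 80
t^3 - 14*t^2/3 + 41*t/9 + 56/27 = (t - 8/3)*(t - 7/3)*(t + 1/3)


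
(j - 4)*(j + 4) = j^2 - 16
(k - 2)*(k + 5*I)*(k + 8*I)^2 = k^4 - 2*k^3 + 21*I*k^3 - 144*k^2 - 42*I*k^2 + 288*k - 320*I*k + 640*I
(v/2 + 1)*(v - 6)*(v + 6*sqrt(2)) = v^3/2 - 2*v^2 + 3*sqrt(2)*v^2 - 12*sqrt(2)*v - 6*v - 36*sqrt(2)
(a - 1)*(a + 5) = a^2 + 4*a - 5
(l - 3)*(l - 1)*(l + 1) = l^3 - 3*l^2 - l + 3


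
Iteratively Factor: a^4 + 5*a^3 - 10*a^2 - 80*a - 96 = (a + 3)*(a^3 + 2*a^2 - 16*a - 32) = (a + 2)*(a + 3)*(a^2 - 16) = (a - 4)*(a + 2)*(a + 3)*(a + 4)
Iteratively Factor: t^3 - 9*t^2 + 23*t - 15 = (t - 3)*(t^2 - 6*t + 5) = (t - 5)*(t - 3)*(t - 1)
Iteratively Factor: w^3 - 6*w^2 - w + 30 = (w - 5)*(w^2 - w - 6) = (w - 5)*(w - 3)*(w + 2)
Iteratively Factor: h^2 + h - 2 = (h - 1)*(h + 2)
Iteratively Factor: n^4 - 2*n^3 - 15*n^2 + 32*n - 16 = (n - 4)*(n^3 + 2*n^2 - 7*n + 4) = (n - 4)*(n + 4)*(n^2 - 2*n + 1) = (n - 4)*(n - 1)*(n + 4)*(n - 1)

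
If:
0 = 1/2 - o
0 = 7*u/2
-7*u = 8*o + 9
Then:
No Solution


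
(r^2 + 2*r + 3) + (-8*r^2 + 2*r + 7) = -7*r^2 + 4*r + 10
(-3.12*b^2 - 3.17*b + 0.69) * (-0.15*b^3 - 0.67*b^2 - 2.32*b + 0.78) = 0.468*b^5 + 2.5659*b^4 + 9.2588*b^3 + 4.4585*b^2 - 4.0734*b + 0.5382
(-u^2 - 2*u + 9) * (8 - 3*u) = 3*u^3 - 2*u^2 - 43*u + 72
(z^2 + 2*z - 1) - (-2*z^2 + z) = 3*z^2 + z - 1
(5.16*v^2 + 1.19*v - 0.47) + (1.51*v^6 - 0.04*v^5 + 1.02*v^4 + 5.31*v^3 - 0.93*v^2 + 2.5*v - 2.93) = 1.51*v^6 - 0.04*v^5 + 1.02*v^4 + 5.31*v^3 + 4.23*v^2 + 3.69*v - 3.4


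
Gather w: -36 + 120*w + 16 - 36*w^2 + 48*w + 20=-36*w^2 + 168*w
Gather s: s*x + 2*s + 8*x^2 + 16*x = s*(x + 2) + 8*x^2 + 16*x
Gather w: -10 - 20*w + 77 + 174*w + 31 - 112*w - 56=42*w + 42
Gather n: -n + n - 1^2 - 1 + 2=0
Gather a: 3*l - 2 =3*l - 2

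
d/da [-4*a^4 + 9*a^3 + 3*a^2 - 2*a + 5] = -16*a^3 + 27*a^2 + 6*a - 2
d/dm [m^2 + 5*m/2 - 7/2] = 2*m + 5/2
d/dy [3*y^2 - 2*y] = 6*y - 2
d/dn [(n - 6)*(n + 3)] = 2*n - 3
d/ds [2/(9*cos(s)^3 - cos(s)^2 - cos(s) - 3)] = 2*(27*cos(s)^2 - 2*cos(s) - 1)*sin(s)/(-9*cos(s)^3 + cos(s)^2 + cos(s) + 3)^2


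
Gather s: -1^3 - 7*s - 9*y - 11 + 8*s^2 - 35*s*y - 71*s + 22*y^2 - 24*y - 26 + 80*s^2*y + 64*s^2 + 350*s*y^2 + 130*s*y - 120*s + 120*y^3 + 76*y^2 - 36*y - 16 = s^2*(80*y + 72) + s*(350*y^2 + 95*y - 198) + 120*y^3 + 98*y^2 - 69*y - 54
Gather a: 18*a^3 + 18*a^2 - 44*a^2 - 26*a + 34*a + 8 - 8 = 18*a^3 - 26*a^2 + 8*a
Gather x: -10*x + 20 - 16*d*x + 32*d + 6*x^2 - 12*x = 32*d + 6*x^2 + x*(-16*d - 22) + 20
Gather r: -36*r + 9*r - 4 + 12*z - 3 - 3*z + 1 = -27*r + 9*z - 6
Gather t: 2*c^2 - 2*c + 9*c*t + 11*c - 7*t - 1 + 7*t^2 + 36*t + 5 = 2*c^2 + 9*c + 7*t^2 + t*(9*c + 29) + 4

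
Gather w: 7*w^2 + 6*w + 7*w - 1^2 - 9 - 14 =7*w^2 + 13*w - 24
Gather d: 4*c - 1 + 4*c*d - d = 4*c + d*(4*c - 1) - 1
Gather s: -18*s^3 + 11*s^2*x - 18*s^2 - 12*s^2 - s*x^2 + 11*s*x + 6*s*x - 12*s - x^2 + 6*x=-18*s^3 + s^2*(11*x - 30) + s*(-x^2 + 17*x - 12) - x^2 + 6*x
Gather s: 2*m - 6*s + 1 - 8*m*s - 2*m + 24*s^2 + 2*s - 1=24*s^2 + s*(-8*m - 4)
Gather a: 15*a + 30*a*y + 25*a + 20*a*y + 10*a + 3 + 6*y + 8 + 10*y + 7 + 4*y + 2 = a*(50*y + 50) + 20*y + 20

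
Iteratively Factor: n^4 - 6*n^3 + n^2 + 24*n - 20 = (n - 2)*(n^3 - 4*n^2 - 7*n + 10) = (n - 5)*(n - 2)*(n^2 + n - 2) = (n - 5)*(n - 2)*(n + 2)*(n - 1)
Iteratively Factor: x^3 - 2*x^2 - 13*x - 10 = (x - 5)*(x^2 + 3*x + 2) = (x - 5)*(x + 2)*(x + 1)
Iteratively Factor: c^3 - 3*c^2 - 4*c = (c + 1)*(c^2 - 4*c) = (c - 4)*(c + 1)*(c)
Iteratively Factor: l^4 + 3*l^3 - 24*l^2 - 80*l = (l - 5)*(l^3 + 8*l^2 + 16*l) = l*(l - 5)*(l^2 + 8*l + 16) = l*(l - 5)*(l + 4)*(l + 4)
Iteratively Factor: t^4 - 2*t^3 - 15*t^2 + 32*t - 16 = (t - 4)*(t^3 + 2*t^2 - 7*t + 4) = (t - 4)*(t + 4)*(t^2 - 2*t + 1) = (t - 4)*(t - 1)*(t + 4)*(t - 1)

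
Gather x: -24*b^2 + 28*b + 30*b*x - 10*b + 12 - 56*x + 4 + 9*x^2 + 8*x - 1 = -24*b^2 + 18*b + 9*x^2 + x*(30*b - 48) + 15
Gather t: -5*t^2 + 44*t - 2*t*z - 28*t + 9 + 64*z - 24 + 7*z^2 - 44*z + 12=-5*t^2 + t*(16 - 2*z) + 7*z^2 + 20*z - 3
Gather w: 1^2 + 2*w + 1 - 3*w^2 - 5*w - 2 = -3*w^2 - 3*w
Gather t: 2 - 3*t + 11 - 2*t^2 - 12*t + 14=-2*t^2 - 15*t + 27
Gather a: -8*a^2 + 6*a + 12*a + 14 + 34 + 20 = -8*a^2 + 18*a + 68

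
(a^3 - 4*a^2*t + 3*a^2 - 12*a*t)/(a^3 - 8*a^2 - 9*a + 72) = a*(a - 4*t)/(a^2 - 11*a + 24)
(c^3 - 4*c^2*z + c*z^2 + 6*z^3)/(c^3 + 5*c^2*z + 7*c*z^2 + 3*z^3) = (c^2 - 5*c*z + 6*z^2)/(c^2 + 4*c*z + 3*z^2)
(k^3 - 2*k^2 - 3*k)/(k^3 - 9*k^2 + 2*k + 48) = k*(k + 1)/(k^2 - 6*k - 16)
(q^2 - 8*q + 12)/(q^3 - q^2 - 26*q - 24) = (q - 2)/(q^2 + 5*q + 4)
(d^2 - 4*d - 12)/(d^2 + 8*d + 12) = (d - 6)/(d + 6)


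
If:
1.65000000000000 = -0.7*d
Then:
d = -2.36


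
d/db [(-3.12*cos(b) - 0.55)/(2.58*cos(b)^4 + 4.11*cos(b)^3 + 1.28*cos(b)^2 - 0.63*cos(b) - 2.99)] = (-24.1488*(1 - cos(b)^2)^2 - 31.3224*cos(b)^3 - 59.0727*cos(b)^2 - 1.408*cos(b) + 15.1665)*sin(b)/(2.58*cos(b)^4 + 4.11*cos(b)^3 + 1.28*cos(b)^2 - 0.63*cos(b) - 2.99)^2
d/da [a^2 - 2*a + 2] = 2*a - 2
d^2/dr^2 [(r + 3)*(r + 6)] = 2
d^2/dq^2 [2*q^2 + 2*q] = 4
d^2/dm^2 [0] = 0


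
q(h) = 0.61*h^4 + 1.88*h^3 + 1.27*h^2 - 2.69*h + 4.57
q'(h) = 2.44*h^3 + 5.64*h^2 + 2.54*h - 2.69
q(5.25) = 760.91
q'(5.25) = 519.17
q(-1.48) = 8.17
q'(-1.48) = -2.01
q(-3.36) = 34.38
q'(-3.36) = -40.11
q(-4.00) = 71.49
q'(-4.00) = -78.77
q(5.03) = 652.91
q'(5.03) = 463.31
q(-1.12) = 7.49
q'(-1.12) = -1.89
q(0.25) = 4.01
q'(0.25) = -1.66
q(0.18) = 4.14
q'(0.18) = -2.04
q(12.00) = 16052.77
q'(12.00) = 5056.27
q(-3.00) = 22.72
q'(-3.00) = -25.43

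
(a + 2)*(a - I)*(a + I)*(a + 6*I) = a^4 + 2*a^3 + 6*I*a^3 + a^2 + 12*I*a^2 + 2*a + 6*I*a + 12*I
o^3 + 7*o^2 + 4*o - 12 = (o - 1)*(o + 2)*(o + 6)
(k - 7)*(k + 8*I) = k^2 - 7*k + 8*I*k - 56*I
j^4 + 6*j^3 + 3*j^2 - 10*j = j*(j - 1)*(j + 2)*(j + 5)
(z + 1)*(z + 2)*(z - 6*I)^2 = z^4 + 3*z^3 - 12*I*z^3 - 34*z^2 - 36*I*z^2 - 108*z - 24*I*z - 72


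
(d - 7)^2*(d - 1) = d^3 - 15*d^2 + 63*d - 49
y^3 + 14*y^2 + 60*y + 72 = (y + 2)*(y + 6)^2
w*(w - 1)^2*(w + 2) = w^4 - 3*w^2 + 2*w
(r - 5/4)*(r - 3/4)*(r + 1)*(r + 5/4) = r^4 + r^3/4 - 37*r^2/16 - 25*r/64 + 75/64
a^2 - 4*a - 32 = (a - 8)*(a + 4)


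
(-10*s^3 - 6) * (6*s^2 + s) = -60*s^5 - 10*s^4 - 36*s^2 - 6*s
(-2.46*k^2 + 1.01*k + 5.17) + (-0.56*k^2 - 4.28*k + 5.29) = -3.02*k^2 - 3.27*k + 10.46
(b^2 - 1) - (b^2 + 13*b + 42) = -13*b - 43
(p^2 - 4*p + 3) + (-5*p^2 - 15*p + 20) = -4*p^2 - 19*p + 23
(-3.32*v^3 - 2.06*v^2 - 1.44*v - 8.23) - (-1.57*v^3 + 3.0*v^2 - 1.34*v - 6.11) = -1.75*v^3 - 5.06*v^2 - 0.0999999999999999*v - 2.12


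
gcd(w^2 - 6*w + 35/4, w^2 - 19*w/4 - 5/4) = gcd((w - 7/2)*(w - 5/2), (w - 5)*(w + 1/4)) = 1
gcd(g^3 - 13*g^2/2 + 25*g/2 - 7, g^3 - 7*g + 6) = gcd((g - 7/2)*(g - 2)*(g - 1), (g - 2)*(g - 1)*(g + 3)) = g^2 - 3*g + 2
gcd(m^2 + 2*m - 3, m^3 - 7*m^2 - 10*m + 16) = m - 1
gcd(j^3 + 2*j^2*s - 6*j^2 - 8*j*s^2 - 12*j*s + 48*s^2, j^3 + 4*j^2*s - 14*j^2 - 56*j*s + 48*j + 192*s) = j^2 + 4*j*s - 6*j - 24*s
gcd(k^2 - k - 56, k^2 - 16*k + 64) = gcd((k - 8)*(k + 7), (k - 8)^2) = k - 8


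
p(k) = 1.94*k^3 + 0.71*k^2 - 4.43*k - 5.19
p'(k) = 5.82*k^2 + 1.42*k - 4.43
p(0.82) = -7.28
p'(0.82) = 0.65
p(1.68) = -1.43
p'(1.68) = 14.38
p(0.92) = -7.15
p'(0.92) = 1.80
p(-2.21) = -12.87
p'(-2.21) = 20.86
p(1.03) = -6.88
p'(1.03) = 3.21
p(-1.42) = -3.02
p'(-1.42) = 5.29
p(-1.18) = -2.16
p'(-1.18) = 2.00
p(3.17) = 49.70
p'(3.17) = 58.56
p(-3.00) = -37.89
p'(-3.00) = 43.69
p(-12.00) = -3202.11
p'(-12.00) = 816.61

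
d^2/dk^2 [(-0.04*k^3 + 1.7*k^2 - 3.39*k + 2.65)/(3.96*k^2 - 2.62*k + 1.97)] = (-2.8421709430404e-14*k^4 - 70.970624*k^3 + 171.003936*k^2 - 7.220688*k - 26.764272)/(62.099136*k^6 - 123.257376*k^5 + 174.227328*k^4 - 140.619592*k^3 + 86.673696*k^2 - 30.503874*k + 7.645373)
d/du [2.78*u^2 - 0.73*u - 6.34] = 5.56*u - 0.73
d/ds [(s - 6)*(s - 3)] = 2*s - 9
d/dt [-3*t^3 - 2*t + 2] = -9*t^2 - 2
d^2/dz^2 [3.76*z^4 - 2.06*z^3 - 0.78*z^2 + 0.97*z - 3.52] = 45.12*z^2 - 12.36*z - 1.56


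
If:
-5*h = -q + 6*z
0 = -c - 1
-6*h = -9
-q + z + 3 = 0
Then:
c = -1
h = 3/2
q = 21/10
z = -9/10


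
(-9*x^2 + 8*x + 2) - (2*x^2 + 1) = -11*x^2 + 8*x + 1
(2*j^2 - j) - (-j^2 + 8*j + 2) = 3*j^2 - 9*j - 2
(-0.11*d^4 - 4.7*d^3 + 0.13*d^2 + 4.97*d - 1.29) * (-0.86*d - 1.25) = 0.0946*d^5 + 4.1795*d^4 + 5.7632*d^3 - 4.4367*d^2 - 5.1031*d + 1.6125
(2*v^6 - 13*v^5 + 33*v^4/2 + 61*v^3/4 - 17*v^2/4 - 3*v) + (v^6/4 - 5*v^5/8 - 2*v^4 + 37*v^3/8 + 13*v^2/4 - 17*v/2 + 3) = 9*v^6/4 - 109*v^5/8 + 29*v^4/2 + 159*v^3/8 - v^2 - 23*v/2 + 3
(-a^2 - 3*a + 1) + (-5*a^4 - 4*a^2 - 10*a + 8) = -5*a^4 - 5*a^2 - 13*a + 9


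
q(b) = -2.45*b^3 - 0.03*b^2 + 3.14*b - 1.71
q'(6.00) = -261.82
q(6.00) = -513.15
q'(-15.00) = -1649.71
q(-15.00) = 8213.19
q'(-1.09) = -5.53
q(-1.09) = -2.00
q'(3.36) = -80.04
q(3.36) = -84.43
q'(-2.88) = -57.65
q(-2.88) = 47.52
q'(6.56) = -313.55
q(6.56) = -674.04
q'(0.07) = 3.10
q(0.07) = -1.49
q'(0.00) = 3.14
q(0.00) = -1.71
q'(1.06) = -5.18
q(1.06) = -1.33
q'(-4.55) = -148.75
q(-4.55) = 214.16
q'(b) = -7.35*b^2 - 0.06*b + 3.14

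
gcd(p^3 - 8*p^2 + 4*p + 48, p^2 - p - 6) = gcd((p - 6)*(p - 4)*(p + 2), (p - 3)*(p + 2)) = p + 2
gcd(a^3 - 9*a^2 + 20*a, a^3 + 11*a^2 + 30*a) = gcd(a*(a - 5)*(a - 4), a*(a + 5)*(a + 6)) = a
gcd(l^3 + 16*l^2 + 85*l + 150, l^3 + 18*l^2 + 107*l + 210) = l^2 + 11*l + 30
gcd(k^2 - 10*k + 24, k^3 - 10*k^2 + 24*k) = k^2 - 10*k + 24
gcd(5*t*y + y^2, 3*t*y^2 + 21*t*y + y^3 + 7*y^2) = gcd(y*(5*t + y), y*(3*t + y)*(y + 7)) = y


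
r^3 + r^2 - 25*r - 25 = (r - 5)*(r + 1)*(r + 5)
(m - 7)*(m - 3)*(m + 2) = m^3 - 8*m^2 + m + 42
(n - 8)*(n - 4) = n^2 - 12*n + 32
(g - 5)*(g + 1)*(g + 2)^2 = g^4 - 17*g^2 - 36*g - 20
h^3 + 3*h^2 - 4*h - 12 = (h - 2)*(h + 2)*(h + 3)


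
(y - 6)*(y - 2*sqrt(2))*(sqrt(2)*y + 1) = sqrt(2)*y^3 - 6*sqrt(2)*y^2 - 3*y^2 - 2*sqrt(2)*y + 18*y + 12*sqrt(2)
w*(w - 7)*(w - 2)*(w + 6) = w^4 - 3*w^3 - 40*w^2 + 84*w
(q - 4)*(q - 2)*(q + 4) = q^3 - 2*q^2 - 16*q + 32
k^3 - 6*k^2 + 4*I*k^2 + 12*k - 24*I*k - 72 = (k - 6)*(k - 2*I)*(k + 6*I)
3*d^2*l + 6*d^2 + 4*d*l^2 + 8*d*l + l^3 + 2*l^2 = (d + l)*(3*d + l)*(l + 2)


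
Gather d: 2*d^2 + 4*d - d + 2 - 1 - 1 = 2*d^2 + 3*d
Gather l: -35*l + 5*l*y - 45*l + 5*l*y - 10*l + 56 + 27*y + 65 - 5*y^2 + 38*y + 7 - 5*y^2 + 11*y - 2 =l*(10*y - 90) - 10*y^2 + 76*y + 126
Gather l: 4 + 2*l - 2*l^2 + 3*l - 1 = -2*l^2 + 5*l + 3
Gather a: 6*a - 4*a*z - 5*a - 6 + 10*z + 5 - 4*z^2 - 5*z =a*(1 - 4*z) - 4*z^2 + 5*z - 1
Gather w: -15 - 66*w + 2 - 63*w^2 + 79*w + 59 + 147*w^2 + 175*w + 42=84*w^2 + 188*w + 88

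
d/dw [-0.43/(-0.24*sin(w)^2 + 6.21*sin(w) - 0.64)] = (2.6703 - 0.2064*sin(w))*cos(w)/(0.24*sin(w)^2 - 6.21*sin(w) + 0.64)^2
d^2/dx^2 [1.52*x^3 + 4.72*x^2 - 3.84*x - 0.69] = 9.12*x + 9.44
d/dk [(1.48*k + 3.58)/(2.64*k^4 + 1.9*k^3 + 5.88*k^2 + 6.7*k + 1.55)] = (3.9072*k^4 + 2.812*k^3 + 8.7024*k^2 + 9.916*k - (1.48*k + 3.58)*(10.56*k^3 + 5.7*k^2 + 11.76*k + 6.7) + 2.294)/(2.64*k^4 + 1.9*k^3 + 5.88*k^2 + 6.7*k + 1.55)^2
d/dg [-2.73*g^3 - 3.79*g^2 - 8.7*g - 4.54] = -8.19*g^2 - 7.58*g - 8.7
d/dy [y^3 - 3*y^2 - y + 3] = 3*y^2 - 6*y - 1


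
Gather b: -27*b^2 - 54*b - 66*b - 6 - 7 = -27*b^2 - 120*b - 13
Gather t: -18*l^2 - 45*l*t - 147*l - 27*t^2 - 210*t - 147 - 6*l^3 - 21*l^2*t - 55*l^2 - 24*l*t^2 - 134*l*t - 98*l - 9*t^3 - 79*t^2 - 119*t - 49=-6*l^3 - 73*l^2 - 245*l - 9*t^3 + t^2*(-24*l - 106) + t*(-21*l^2 - 179*l - 329) - 196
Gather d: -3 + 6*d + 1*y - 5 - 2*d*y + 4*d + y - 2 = d*(10 - 2*y) + 2*y - 10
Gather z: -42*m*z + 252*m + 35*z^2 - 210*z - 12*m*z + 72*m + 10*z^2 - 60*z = 324*m + 45*z^2 + z*(-54*m - 270)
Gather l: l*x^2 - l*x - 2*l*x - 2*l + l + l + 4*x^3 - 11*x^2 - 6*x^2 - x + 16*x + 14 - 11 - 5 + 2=l*(x^2 - 3*x) + 4*x^3 - 17*x^2 + 15*x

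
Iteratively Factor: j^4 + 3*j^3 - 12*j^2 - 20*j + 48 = (j - 2)*(j^3 + 5*j^2 - 2*j - 24) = (j - 2)*(j + 4)*(j^2 + j - 6) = (j - 2)^2*(j + 4)*(j + 3)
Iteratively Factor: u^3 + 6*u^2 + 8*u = (u + 2)*(u^2 + 4*u) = (u + 2)*(u + 4)*(u)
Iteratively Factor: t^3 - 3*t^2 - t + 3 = (t - 3)*(t^2 - 1) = (t - 3)*(t + 1)*(t - 1)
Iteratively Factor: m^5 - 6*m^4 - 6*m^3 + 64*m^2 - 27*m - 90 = (m + 1)*(m^4 - 7*m^3 + m^2 + 63*m - 90) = (m - 2)*(m + 1)*(m^3 - 5*m^2 - 9*m + 45) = (m - 5)*(m - 2)*(m + 1)*(m^2 - 9) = (m - 5)*(m - 3)*(m - 2)*(m + 1)*(m + 3)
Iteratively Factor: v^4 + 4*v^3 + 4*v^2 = (v)*(v^3 + 4*v^2 + 4*v) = v*(v + 2)*(v^2 + 2*v) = v*(v + 2)^2*(v)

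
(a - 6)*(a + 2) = a^2 - 4*a - 12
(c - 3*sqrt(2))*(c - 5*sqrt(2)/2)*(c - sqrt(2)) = c^3 - 13*sqrt(2)*c^2/2 + 26*c - 15*sqrt(2)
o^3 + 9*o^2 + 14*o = o*(o + 2)*(o + 7)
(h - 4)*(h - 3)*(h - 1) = h^3 - 8*h^2 + 19*h - 12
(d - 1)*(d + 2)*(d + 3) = d^3 + 4*d^2 + d - 6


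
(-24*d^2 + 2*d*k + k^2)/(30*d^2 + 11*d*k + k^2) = (-4*d + k)/(5*d + k)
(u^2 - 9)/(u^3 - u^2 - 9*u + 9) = 1/(u - 1)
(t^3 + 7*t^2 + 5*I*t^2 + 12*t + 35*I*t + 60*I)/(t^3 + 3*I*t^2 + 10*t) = (t^2 + 7*t + 12)/(t*(t - 2*I))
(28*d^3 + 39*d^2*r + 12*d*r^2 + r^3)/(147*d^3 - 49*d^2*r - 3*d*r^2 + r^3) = (4*d^2 + 5*d*r + r^2)/(21*d^2 - 10*d*r + r^2)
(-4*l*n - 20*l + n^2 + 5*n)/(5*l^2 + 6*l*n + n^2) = (-4*l*n - 20*l + n^2 + 5*n)/(5*l^2 + 6*l*n + n^2)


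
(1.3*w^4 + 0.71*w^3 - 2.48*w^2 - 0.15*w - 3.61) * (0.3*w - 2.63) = 0.39*w^5 - 3.206*w^4 - 2.6113*w^3 + 6.4774*w^2 - 0.6885*w + 9.4943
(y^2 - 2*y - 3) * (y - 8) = y^3 - 10*y^2 + 13*y + 24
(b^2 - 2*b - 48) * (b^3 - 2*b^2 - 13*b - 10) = b^5 - 4*b^4 - 57*b^3 + 112*b^2 + 644*b + 480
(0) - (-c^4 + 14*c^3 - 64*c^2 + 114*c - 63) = c^4 - 14*c^3 + 64*c^2 - 114*c + 63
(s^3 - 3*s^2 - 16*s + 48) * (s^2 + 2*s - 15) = s^5 - s^4 - 37*s^3 + 61*s^2 + 336*s - 720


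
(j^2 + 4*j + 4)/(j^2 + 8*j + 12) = (j + 2)/(j + 6)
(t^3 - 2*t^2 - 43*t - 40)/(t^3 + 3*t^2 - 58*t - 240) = (t + 1)/(t + 6)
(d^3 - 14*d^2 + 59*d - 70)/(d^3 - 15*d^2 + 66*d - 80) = (d - 7)/(d - 8)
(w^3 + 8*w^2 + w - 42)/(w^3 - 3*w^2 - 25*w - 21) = (w^2 + 5*w - 14)/(w^2 - 6*w - 7)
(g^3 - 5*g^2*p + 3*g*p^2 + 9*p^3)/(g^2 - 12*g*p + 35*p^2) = (g^3 - 5*g^2*p + 3*g*p^2 + 9*p^3)/(g^2 - 12*g*p + 35*p^2)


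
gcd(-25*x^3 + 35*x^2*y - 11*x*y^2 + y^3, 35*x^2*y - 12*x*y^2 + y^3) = 5*x - y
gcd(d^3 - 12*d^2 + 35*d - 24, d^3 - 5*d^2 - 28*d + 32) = d^2 - 9*d + 8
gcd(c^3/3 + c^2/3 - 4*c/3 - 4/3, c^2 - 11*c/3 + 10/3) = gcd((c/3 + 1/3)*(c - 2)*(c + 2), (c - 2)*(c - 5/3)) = c - 2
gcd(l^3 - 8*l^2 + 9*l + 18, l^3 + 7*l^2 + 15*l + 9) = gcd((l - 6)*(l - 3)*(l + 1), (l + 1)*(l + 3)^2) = l + 1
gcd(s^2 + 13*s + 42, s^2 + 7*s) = s + 7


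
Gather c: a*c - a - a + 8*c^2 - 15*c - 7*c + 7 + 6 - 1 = -2*a + 8*c^2 + c*(a - 22) + 12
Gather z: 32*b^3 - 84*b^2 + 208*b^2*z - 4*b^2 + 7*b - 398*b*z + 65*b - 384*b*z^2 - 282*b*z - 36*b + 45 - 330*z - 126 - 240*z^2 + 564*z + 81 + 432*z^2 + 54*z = 32*b^3 - 88*b^2 + 36*b + z^2*(192 - 384*b) + z*(208*b^2 - 680*b + 288)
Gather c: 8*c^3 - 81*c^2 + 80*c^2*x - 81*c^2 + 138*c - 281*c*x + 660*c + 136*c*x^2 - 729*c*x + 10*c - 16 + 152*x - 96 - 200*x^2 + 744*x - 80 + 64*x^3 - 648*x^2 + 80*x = 8*c^3 + c^2*(80*x - 162) + c*(136*x^2 - 1010*x + 808) + 64*x^3 - 848*x^2 + 976*x - 192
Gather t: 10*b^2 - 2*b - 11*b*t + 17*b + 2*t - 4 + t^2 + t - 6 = 10*b^2 + 15*b + t^2 + t*(3 - 11*b) - 10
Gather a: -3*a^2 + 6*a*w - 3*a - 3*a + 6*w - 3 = -3*a^2 + a*(6*w - 6) + 6*w - 3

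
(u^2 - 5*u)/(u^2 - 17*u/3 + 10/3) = 3*u/(3*u - 2)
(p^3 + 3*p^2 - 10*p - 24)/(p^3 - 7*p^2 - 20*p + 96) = (p + 2)/(p - 8)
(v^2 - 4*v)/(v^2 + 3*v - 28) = v/(v + 7)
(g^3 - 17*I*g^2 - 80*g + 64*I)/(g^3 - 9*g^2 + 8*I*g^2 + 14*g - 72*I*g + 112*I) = (g^3 - 17*I*g^2 - 80*g + 64*I)/(g^3 + g^2*(-9 + 8*I) + g*(14 - 72*I) + 112*I)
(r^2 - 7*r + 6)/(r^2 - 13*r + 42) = (r - 1)/(r - 7)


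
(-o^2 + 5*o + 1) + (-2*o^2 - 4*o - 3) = -3*o^2 + o - 2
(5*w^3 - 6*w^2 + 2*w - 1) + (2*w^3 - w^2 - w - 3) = 7*w^3 - 7*w^2 + w - 4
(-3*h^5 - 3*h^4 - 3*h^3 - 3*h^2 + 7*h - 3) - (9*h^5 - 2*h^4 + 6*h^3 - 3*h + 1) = -12*h^5 - h^4 - 9*h^3 - 3*h^2 + 10*h - 4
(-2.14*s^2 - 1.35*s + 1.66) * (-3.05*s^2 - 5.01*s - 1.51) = 6.527*s^4 + 14.8389*s^3 + 4.9319*s^2 - 6.2781*s - 2.5066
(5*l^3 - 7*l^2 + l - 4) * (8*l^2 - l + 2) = 40*l^5 - 61*l^4 + 25*l^3 - 47*l^2 + 6*l - 8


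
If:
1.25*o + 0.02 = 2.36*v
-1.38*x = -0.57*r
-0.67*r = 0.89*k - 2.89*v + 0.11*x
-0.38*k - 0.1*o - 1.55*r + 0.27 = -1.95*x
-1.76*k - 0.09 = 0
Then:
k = -0.05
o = 0.13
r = 0.37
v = 0.08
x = 0.15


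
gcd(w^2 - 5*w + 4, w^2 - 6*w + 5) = w - 1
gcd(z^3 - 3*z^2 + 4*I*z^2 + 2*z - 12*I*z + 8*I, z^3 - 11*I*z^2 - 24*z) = 1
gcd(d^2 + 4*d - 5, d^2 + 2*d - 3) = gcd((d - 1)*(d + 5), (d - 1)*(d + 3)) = d - 1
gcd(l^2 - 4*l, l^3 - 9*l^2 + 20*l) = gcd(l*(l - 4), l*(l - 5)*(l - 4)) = l^2 - 4*l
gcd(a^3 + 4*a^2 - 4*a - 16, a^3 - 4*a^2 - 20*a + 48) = a^2 + 2*a - 8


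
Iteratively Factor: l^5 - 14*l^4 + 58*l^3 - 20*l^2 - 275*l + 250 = (l - 5)*(l^4 - 9*l^3 + 13*l^2 + 45*l - 50) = (l - 5)*(l + 2)*(l^3 - 11*l^2 + 35*l - 25) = (l - 5)^2*(l + 2)*(l^2 - 6*l + 5) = (l - 5)^2*(l - 1)*(l + 2)*(l - 5)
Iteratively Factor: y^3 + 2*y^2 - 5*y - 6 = (y + 1)*(y^2 + y - 6) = (y - 2)*(y + 1)*(y + 3)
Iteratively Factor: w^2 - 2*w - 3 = (w + 1)*(w - 3)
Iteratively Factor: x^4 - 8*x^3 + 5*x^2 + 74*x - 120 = (x - 2)*(x^3 - 6*x^2 - 7*x + 60) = (x - 4)*(x - 2)*(x^2 - 2*x - 15) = (x - 5)*(x - 4)*(x - 2)*(x + 3)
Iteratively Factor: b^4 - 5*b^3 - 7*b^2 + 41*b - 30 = (b + 3)*(b^3 - 8*b^2 + 17*b - 10) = (b - 1)*(b + 3)*(b^2 - 7*b + 10) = (b - 5)*(b - 1)*(b + 3)*(b - 2)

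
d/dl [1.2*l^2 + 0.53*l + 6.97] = 2.4*l + 0.53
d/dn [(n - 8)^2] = 2*n - 16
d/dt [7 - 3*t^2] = -6*t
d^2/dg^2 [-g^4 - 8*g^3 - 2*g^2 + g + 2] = -12*g^2 - 48*g - 4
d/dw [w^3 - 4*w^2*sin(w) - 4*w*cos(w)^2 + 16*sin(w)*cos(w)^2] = -4*w^2*cos(w) + 3*w^2 - 8*w*sin(w) + 4*w*sin(2*w) + 4*cos(w) - 2*cos(2*w) + 12*cos(3*w) - 2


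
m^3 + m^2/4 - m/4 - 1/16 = (m - 1/2)*(m + 1/4)*(m + 1/2)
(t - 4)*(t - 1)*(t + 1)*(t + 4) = t^4 - 17*t^2 + 16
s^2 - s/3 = s*(s - 1/3)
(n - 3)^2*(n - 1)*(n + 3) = n^4 - 4*n^3 - 6*n^2 + 36*n - 27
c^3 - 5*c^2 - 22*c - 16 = (c - 8)*(c + 1)*(c + 2)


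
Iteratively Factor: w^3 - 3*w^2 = (w - 3)*(w^2) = w*(w - 3)*(w)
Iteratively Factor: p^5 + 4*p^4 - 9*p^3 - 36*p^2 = (p - 3)*(p^4 + 7*p^3 + 12*p^2) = p*(p - 3)*(p^3 + 7*p^2 + 12*p) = p^2*(p - 3)*(p^2 + 7*p + 12) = p^2*(p - 3)*(p + 4)*(p + 3)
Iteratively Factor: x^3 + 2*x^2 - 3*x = (x - 1)*(x^2 + 3*x) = x*(x - 1)*(x + 3)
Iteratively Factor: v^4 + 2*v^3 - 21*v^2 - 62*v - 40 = (v + 1)*(v^3 + v^2 - 22*v - 40) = (v + 1)*(v + 2)*(v^2 - v - 20) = (v + 1)*(v + 2)*(v + 4)*(v - 5)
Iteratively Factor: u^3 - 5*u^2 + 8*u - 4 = (u - 2)*(u^2 - 3*u + 2) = (u - 2)^2*(u - 1)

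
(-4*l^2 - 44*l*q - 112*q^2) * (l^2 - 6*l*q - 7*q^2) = -4*l^4 - 20*l^3*q + 180*l^2*q^2 + 980*l*q^3 + 784*q^4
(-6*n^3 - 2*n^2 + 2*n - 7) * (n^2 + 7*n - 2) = -6*n^5 - 44*n^4 + 11*n^2 - 53*n + 14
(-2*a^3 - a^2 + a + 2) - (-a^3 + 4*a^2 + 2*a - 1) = -a^3 - 5*a^2 - a + 3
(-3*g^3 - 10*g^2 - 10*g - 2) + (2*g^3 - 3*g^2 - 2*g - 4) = -g^3 - 13*g^2 - 12*g - 6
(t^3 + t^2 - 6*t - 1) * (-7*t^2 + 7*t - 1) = -7*t^5 + 48*t^3 - 36*t^2 - t + 1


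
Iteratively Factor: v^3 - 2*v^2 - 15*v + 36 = (v - 3)*(v^2 + v - 12) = (v - 3)^2*(v + 4)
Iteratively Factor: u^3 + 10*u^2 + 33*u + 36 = (u + 3)*(u^2 + 7*u + 12) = (u + 3)*(u + 4)*(u + 3)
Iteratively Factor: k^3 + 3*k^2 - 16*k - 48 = (k + 4)*(k^2 - k - 12) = (k - 4)*(k + 4)*(k + 3)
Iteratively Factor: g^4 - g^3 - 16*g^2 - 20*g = (g + 2)*(g^3 - 3*g^2 - 10*g) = (g + 2)^2*(g^2 - 5*g) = g*(g + 2)^2*(g - 5)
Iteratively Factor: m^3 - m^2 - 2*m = (m - 2)*(m^2 + m) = (m - 2)*(m + 1)*(m)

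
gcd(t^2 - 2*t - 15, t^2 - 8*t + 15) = t - 5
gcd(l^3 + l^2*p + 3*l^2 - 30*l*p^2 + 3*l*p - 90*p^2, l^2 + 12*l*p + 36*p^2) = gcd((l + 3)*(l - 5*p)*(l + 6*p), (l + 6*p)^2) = l + 6*p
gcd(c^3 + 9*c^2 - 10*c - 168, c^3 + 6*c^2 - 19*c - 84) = c^2 + 3*c - 28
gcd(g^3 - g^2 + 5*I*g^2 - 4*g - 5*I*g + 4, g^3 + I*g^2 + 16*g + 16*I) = g^2 + 5*I*g - 4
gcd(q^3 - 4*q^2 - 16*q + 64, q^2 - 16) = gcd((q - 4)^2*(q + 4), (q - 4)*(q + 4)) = q^2 - 16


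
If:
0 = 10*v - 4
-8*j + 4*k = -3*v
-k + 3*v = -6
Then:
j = 15/4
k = 36/5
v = 2/5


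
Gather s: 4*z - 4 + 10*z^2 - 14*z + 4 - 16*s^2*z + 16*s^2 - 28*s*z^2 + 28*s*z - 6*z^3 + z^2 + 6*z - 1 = s^2*(16 - 16*z) + s*(-28*z^2 + 28*z) - 6*z^3 + 11*z^2 - 4*z - 1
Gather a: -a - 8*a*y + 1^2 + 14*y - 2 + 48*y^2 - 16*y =a*(-8*y - 1) + 48*y^2 - 2*y - 1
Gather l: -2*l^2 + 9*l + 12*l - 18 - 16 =-2*l^2 + 21*l - 34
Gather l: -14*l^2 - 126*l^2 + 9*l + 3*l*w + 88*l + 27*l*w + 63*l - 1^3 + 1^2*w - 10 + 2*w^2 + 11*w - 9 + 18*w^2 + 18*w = -140*l^2 + l*(30*w + 160) + 20*w^2 + 30*w - 20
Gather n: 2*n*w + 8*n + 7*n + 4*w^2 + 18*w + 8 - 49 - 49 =n*(2*w + 15) + 4*w^2 + 18*w - 90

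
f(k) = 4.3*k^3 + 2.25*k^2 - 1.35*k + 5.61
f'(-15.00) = 2833.65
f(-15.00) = -13980.39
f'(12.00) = 1910.25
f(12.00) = 7743.81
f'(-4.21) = 208.35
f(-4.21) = -269.69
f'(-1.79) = 31.93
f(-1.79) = -9.43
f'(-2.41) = 62.73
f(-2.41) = -38.26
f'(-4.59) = 249.77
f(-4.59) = -356.61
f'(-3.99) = 186.06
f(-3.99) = -226.32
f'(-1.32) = 15.19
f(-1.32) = 1.42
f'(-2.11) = 46.59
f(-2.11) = -21.92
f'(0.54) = 4.84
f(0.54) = 6.21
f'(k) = 12.9*k^2 + 4.5*k - 1.35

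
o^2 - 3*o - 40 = (o - 8)*(o + 5)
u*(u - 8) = u^2 - 8*u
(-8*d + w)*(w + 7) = -8*d*w - 56*d + w^2 + 7*w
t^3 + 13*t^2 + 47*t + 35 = (t + 1)*(t + 5)*(t + 7)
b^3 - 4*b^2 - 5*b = b*(b - 5)*(b + 1)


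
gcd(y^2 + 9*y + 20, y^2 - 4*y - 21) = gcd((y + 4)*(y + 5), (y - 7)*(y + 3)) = 1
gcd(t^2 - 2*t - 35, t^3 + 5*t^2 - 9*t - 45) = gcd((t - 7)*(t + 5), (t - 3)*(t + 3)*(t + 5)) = t + 5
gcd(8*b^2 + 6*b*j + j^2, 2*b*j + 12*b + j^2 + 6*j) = 2*b + j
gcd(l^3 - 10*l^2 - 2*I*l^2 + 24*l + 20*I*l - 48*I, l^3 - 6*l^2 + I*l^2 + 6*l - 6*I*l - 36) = l^2 + l*(-6 - 2*I) + 12*I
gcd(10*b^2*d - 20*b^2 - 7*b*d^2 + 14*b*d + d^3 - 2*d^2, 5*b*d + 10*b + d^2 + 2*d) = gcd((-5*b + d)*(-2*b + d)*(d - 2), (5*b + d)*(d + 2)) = 1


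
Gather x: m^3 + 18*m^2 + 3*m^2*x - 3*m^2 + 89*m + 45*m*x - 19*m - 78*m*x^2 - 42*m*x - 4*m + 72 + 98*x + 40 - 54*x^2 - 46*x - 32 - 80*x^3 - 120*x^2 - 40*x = m^3 + 15*m^2 + 66*m - 80*x^3 + x^2*(-78*m - 174) + x*(3*m^2 + 3*m + 12) + 80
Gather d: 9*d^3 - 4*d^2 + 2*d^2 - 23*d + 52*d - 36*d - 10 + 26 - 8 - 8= 9*d^3 - 2*d^2 - 7*d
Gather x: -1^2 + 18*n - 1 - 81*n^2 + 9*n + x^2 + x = -81*n^2 + 27*n + x^2 + x - 2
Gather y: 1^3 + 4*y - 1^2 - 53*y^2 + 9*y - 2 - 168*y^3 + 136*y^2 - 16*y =-168*y^3 + 83*y^2 - 3*y - 2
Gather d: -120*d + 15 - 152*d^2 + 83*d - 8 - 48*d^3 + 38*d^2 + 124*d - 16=-48*d^3 - 114*d^2 + 87*d - 9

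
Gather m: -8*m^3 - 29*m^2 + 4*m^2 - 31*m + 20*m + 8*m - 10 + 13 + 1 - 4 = -8*m^3 - 25*m^2 - 3*m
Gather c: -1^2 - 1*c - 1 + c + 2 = 0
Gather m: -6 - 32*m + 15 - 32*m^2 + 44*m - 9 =-32*m^2 + 12*m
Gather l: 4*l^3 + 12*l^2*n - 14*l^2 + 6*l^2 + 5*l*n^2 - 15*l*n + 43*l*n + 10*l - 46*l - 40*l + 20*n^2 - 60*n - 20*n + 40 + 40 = 4*l^3 + l^2*(12*n - 8) + l*(5*n^2 + 28*n - 76) + 20*n^2 - 80*n + 80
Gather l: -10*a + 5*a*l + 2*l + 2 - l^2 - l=-10*a - l^2 + l*(5*a + 1) + 2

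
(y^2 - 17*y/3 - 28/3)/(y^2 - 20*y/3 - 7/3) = (3*y + 4)/(3*y + 1)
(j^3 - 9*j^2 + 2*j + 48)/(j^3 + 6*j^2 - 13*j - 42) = (j - 8)/(j + 7)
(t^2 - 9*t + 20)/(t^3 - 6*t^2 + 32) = (t - 5)/(t^2 - 2*t - 8)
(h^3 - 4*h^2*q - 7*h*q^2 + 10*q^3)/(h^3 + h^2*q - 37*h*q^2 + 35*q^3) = (h + 2*q)/(h + 7*q)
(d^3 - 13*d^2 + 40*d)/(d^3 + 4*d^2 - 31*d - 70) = d*(d - 8)/(d^2 + 9*d + 14)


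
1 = 1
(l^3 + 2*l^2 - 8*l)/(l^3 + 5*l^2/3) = 3*(l^2 + 2*l - 8)/(l*(3*l + 5))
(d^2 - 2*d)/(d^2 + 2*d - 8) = d/(d + 4)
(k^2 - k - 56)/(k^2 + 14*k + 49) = (k - 8)/(k + 7)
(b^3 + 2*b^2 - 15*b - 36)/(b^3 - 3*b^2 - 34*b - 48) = (b^2 - b - 12)/(b^2 - 6*b - 16)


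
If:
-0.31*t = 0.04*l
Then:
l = -7.75*t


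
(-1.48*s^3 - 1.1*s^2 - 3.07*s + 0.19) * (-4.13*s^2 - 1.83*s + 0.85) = 6.1124*s^5 + 7.2514*s^4 + 13.4341*s^3 + 3.8984*s^2 - 2.9572*s + 0.1615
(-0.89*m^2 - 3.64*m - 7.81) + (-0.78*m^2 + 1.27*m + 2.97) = -1.67*m^2 - 2.37*m - 4.84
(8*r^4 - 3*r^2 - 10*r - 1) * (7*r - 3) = 56*r^5 - 24*r^4 - 21*r^3 - 61*r^2 + 23*r + 3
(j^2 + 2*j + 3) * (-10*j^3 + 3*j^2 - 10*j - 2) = -10*j^5 - 17*j^4 - 34*j^3 - 13*j^2 - 34*j - 6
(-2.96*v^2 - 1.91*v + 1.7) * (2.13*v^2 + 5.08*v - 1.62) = -6.3048*v^4 - 19.1051*v^3 - 1.2866*v^2 + 11.7302*v - 2.754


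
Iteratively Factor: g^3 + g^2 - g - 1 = (g + 1)*(g^2 - 1) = (g + 1)^2*(g - 1)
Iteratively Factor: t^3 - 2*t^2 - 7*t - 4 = (t - 4)*(t^2 + 2*t + 1) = (t - 4)*(t + 1)*(t + 1)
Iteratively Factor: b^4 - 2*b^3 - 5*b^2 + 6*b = (b - 3)*(b^3 + b^2 - 2*b) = b*(b - 3)*(b^2 + b - 2) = b*(b - 3)*(b - 1)*(b + 2)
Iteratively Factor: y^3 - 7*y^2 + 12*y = (y - 3)*(y^2 - 4*y) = (y - 4)*(y - 3)*(y)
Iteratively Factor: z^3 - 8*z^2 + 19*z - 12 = (z - 3)*(z^2 - 5*z + 4) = (z - 4)*(z - 3)*(z - 1)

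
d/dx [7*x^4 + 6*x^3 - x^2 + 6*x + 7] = 28*x^3 + 18*x^2 - 2*x + 6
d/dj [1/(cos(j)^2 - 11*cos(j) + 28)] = (2*cos(j) - 11)*sin(j)/(cos(j)^2 - 11*cos(j) + 28)^2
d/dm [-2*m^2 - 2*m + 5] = -4*m - 2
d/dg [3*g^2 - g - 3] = 6*g - 1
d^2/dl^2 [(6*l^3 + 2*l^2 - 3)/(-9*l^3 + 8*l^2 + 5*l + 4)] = 2*(-594*l^6 - 810*l^5 - 108*l^4 - 2110*l^3 + 3*l^2 + 396*l - 53)/(729*l^9 - 1944*l^8 + 513*l^7 + 676*l^6 + 1443*l^5 - 288*l^4 - 653*l^3 - 684*l^2 - 240*l - 64)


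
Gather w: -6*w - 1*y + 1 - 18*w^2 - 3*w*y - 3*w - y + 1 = -18*w^2 + w*(-3*y - 9) - 2*y + 2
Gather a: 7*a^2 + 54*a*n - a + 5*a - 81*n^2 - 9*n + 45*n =7*a^2 + a*(54*n + 4) - 81*n^2 + 36*n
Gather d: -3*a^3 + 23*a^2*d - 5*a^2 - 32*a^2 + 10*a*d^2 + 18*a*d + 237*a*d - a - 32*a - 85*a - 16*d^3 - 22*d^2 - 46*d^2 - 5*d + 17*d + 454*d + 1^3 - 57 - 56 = -3*a^3 - 37*a^2 - 118*a - 16*d^3 + d^2*(10*a - 68) + d*(23*a^2 + 255*a + 466) - 112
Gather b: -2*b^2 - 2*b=-2*b^2 - 2*b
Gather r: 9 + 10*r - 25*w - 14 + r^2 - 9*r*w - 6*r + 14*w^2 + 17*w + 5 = r^2 + r*(4 - 9*w) + 14*w^2 - 8*w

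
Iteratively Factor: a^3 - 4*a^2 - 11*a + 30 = (a - 2)*(a^2 - 2*a - 15) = (a - 5)*(a - 2)*(a + 3)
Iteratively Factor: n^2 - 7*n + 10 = (n - 2)*(n - 5)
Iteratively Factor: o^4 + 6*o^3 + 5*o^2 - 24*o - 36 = (o + 3)*(o^3 + 3*o^2 - 4*o - 12) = (o + 3)^2*(o^2 - 4) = (o + 2)*(o + 3)^2*(o - 2)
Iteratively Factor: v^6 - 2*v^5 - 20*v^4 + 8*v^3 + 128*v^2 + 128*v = (v + 2)*(v^5 - 4*v^4 - 12*v^3 + 32*v^2 + 64*v) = (v - 4)*(v + 2)*(v^4 - 12*v^2 - 16*v) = v*(v - 4)*(v + 2)*(v^3 - 12*v - 16) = v*(v - 4)*(v + 2)^2*(v^2 - 2*v - 8) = v*(v - 4)*(v + 2)^3*(v - 4)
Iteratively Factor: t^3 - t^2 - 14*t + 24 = (t - 2)*(t^2 + t - 12) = (t - 3)*(t - 2)*(t + 4)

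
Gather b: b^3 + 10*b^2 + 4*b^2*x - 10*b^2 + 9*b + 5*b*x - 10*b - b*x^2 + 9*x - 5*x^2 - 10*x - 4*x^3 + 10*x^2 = b^3 + 4*b^2*x + b*(-x^2 + 5*x - 1) - 4*x^3 + 5*x^2 - x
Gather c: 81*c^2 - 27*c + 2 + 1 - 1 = 81*c^2 - 27*c + 2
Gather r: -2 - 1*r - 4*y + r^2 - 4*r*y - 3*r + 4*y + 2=r^2 + r*(-4*y - 4)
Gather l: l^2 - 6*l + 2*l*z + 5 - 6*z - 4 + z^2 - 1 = l^2 + l*(2*z - 6) + z^2 - 6*z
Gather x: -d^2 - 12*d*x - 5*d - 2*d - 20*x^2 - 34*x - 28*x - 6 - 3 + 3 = -d^2 - 7*d - 20*x^2 + x*(-12*d - 62) - 6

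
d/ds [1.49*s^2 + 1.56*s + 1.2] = 2.98*s + 1.56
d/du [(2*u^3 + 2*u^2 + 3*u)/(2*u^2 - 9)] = (4*u^4 - 60*u^2 - 36*u - 27)/(4*u^4 - 36*u^2 + 81)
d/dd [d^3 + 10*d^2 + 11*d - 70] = 3*d^2 + 20*d + 11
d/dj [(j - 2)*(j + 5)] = 2*j + 3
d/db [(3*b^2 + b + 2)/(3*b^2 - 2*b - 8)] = (-9*b^2 - 60*b - 4)/(9*b^4 - 12*b^3 - 44*b^2 + 32*b + 64)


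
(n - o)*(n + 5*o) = n^2 + 4*n*o - 5*o^2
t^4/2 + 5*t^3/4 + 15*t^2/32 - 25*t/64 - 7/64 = (t/2 + 1/2)*(t - 1/2)*(t + 1/4)*(t + 7/4)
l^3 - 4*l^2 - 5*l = l*(l - 5)*(l + 1)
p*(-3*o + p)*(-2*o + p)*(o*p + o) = 6*o^3*p^2 + 6*o^3*p - 5*o^2*p^3 - 5*o^2*p^2 + o*p^4 + o*p^3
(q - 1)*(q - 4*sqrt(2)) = q^2 - 4*sqrt(2)*q - q + 4*sqrt(2)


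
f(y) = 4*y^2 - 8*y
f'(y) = 8*y - 8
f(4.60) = 47.84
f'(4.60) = 28.80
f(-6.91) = 246.27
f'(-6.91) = -63.28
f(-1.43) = 19.62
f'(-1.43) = -19.44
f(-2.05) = 33.21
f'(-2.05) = -24.40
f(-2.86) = 55.60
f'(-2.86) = -30.88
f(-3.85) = 90.09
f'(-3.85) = -38.80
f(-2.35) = 40.89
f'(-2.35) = -26.80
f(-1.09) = 13.47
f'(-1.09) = -16.72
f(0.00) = 0.00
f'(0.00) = -8.00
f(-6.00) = 192.00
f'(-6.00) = -56.00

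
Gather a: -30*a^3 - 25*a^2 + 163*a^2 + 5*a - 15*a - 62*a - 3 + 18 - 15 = -30*a^3 + 138*a^2 - 72*a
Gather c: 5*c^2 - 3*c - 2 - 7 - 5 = 5*c^2 - 3*c - 14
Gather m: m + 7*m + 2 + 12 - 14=8*m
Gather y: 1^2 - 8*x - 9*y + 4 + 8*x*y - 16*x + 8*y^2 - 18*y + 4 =-24*x + 8*y^2 + y*(8*x - 27) + 9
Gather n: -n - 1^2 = -n - 1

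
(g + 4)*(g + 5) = g^2 + 9*g + 20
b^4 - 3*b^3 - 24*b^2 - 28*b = b*(b - 7)*(b + 2)^2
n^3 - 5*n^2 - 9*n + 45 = (n - 5)*(n - 3)*(n + 3)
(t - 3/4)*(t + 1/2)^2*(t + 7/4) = t^4 + 2*t^3 - t^2/16 - 17*t/16 - 21/64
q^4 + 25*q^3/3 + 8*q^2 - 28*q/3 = q*(q - 2/3)*(q + 2)*(q + 7)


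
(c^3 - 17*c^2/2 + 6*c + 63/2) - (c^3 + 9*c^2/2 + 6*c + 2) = 59/2 - 13*c^2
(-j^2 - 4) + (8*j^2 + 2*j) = 7*j^2 + 2*j - 4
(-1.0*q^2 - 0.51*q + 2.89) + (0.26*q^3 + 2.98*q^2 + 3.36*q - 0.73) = 0.26*q^3 + 1.98*q^2 + 2.85*q + 2.16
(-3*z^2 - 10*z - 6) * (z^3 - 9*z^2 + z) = -3*z^5 + 17*z^4 + 81*z^3 + 44*z^2 - 6*z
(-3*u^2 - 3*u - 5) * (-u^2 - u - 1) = 3*u^4 + 6*u^3 + 11*u^2 + 8*u + 5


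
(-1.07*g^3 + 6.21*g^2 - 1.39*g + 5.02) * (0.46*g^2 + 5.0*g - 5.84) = -0.4922*g^5 - 2.4934*g^4 + 36.6594*g^3 - 40.9072*g^2 + 33.2176*g - 29.3168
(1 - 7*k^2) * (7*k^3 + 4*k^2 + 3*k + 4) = -49*k^5 - 28*k^4 - 14*k^3 - 24*k^2 + 3*k + 4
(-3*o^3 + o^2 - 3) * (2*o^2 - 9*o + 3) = -6*o^5 + 29*o^4 - 18*o^3 - 3*o^2 + 27*o - 9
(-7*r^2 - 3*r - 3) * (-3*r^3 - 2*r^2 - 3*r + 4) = 21*r^5 + 23*r^4 + 36*r^3 - 13*r^2 - 3*r - 12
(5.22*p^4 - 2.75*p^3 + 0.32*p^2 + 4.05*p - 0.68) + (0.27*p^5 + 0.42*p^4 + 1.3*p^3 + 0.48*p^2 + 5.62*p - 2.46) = 0.27*p^5 + 5.64*p^4 - 1.45*p^3 + 0.8*p^2 + 9.67*p - 3.14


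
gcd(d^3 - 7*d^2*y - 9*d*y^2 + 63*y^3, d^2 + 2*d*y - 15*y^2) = -d + 3*y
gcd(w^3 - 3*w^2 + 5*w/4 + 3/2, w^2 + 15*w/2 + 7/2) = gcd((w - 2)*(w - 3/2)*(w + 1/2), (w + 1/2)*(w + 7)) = w + 1/2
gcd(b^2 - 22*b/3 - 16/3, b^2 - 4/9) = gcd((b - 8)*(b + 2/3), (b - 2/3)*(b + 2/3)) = b + 2/3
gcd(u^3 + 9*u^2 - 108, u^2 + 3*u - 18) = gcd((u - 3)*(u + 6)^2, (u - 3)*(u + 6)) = u^2 + 3*u - 18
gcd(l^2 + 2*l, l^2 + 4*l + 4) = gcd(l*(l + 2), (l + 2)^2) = l + 2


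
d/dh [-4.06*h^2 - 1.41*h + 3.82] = -8.12*h - 1.41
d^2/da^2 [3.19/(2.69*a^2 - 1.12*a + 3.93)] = (-46.166318*a^2 + 19.221664*a + 3.19*(5.38*a - 1.12)*(10.76*a - 2.24) - 67.447446)/(2.69*a^2 - 1.12*a + 3.93)^3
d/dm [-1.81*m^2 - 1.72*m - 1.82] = -3.62*m - 1.72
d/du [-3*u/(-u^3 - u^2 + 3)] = 3*(u^3 - u^2*(3*u + 2) + u^2 - 3)/(u^3 + u^2 - 3)^2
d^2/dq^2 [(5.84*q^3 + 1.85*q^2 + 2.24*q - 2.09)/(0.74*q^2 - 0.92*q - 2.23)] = (-3.5527136788005e-15*q^5 + 3.5527136788005e-15*q^4 + 34.132496*q^3 + 83.33838*q^2 + 204.966336*q - 1.227226)/(0.405224*q^6 - 1.511376*q^5 - 1.784436*q^4 + 8.330416*q^3 + 5.377422*q^2 - 13.725204*q - 11.089567)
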